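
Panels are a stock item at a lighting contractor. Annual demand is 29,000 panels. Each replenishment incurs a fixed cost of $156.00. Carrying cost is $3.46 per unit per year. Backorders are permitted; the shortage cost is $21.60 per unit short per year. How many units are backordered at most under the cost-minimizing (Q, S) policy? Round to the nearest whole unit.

With planned backorders, Q* = √(2DS/H) · √((H+B)/B).
√(2DS/H) = √(2 × 29,000 × 156 / 3.46) = 1617.105.
√((H+B)/B) = √((3.46+21.6)/21.6) = 1.0771.
Q* ≈ 1741.815.
S* = Q* · H/(H+B) = 1741.815 × 3.46/25.06 ≈ 240.490.

S* ≈ 240 panels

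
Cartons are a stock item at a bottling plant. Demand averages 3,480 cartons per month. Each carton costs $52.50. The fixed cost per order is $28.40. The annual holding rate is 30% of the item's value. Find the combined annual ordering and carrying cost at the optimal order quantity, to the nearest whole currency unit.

TC* ≈ $6,112

Annual demand D = 3,480 × 12 = 41,760.
Holding cost H = 0.30 × $52.50 = $15.7500 per unit per year.
The optimal lot size = √(2DS/H) = √(2 × 41,760 × 28.4 / 15.75) ≈ 388.07.
At the optimum the two cost components are equal, so total cost = 2·(Q*/2)H = Q*·H.
Minimum total = √(2DSH) = √(2 × 41,760 × 28.4 × 15.75) ≈ 6112.160.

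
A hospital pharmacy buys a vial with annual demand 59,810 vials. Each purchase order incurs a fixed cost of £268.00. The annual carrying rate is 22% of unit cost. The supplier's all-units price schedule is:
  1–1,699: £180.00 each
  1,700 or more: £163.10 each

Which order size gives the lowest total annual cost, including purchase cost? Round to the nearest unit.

Holding cost per unit per year at price C is H = 0.22·C.
Candidates are each tier's EOQ (if it falls in that tier) and each price-break quantity.
EOQ at £180.00 = 899.7 (feasible in tier 1): TC = 59,810×£180.00 + (59,810/899.7)×268 + (899.7/2)×0.22×£180.00 = £10,801,430.09.
EOQ at £163.10 = 945.2 < 1700, so use break Q=1700: TC = 59,810×£163.10 + (59,810/1700.0)×268 + (1700.0/2)×0.22×£163.10 = £9,794,939.57.
Lowest total cost is £9,794,939.57 at Q = 1700.0.

Q* ≈ 1,700 vials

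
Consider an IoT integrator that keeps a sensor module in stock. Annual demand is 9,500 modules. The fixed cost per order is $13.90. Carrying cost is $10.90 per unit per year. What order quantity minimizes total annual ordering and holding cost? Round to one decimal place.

Q* ≈ 155.7 modules

EOQ = √(2DS / H) = √(2 × 9,500 × 13.9 / 10.9).
= √(264,100 / 10.9) = √24,229.3578 ≈ 155.658.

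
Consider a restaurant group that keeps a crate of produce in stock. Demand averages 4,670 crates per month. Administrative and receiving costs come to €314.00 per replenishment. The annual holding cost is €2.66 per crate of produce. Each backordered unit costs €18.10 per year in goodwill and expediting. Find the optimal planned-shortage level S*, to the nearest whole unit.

S* ≈ 499 crates

Annual demand D = 4,670 × 12 = 56,040.
With planned backorders, Q* = √(2DS/H) · √((H+B)/B).
√(2DS/H) = √(2 × 56,040 × 314 / 2.66) = 3637.375.
√((H+B)/B) = √((2.66+18.1)/18.1) = 1.0710.
Q* ≈ 3895.493.
S* = Q* · H/(H+B) = 3895.493 × 2.66/20.76 ≈ 499.134.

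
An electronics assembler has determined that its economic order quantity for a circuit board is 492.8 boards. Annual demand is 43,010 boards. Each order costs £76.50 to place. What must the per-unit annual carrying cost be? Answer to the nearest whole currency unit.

Invert the EOQ relation Q*² = 2DS/H.
From Q* = √(2DS/H): H = 2DS / Q*² = 2 × 43,010 × 76.5 / 492.8² = 27.0969.

H ≈ £27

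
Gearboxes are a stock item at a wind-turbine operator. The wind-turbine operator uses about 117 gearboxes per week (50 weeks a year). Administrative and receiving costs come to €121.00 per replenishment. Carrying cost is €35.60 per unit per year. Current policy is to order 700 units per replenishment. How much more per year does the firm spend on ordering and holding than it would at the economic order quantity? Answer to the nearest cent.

Annual demand D = 117 × 50 = 5,850.
EOQ = √(2DS/H) = √(2 × 5,850 × 121 / 35.6) ≈ 199.42.
Cost at Q* = (D/Q*)S + (Q*/2)H = √(2DSH) ≈ €7,099.22.
Cost at Q = 700: (5,850/700)×121 + (700/2)×35.6 = €1,011.21 + €12,460.00 = €13,471.21.
Excess = €13,471.21 − €7,099.22 = €6,371.99.

Extra cost ≈ €6,371.99 per year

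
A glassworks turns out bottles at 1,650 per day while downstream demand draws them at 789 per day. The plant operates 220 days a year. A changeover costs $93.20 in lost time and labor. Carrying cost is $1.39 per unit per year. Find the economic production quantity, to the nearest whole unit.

Annual demand D = 789 × 220 = 173,580.
Production build-up factor (1 − d/p) = 1 − 789/1,650 = 0.5218.
Q* = √(2DS / (H(1 − d/p))) = √(2 × 173,580 × 93.2 / (1.39 × 0.5218)).
= √(32,355,312 / 0.7253) ≈ 6678.913.

Q* ≈ 6,679 bottles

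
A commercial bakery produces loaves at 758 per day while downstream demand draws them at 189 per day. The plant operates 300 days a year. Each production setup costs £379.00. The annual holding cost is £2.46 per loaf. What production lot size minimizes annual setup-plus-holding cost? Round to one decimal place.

Annual demand D = 189 × 300 = 56,700.
Production build-up factor (1 − d/p) = 1 − 189/758 = 0.7507.
Q* = √(2DS / (H(1 − d/p))) = √(2 × 56,700 × 379 / (2.46 × 0.7507)).
= √(42,978,600 / 1.8466) ≈ 4824.330.

Q* ≈ 4,824.3 loaves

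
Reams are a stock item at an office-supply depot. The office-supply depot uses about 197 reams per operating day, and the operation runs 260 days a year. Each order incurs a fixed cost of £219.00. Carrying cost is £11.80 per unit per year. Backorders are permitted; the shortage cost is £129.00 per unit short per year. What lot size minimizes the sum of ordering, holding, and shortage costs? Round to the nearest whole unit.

Annual demand D = 197 × 260 = 51,220.
With planned backorders, Q* = √(2DS/H) · √((H+B)/B).
√(2DS/H) = √(2 × 51,220 × 219 / 11.8) = 1378.846.
√((H+B)/B) = √((11.8+129)/129) = 1.0447.
Q* ≈ 1440.530.

Q* ≈ 1,441 reams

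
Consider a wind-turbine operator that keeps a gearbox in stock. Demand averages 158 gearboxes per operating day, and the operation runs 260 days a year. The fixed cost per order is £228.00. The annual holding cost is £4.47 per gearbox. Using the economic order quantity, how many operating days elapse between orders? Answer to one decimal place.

T ≈ 13.0 days

Annual demand D = 158 × 260 = 41,080.
The optimal lot size = √(2DS/H) = √(2 × 41,080 × 228 / 4.47) ≈ 2047.12.
Cycle time = Q*/D × 260 = 2047.12 / 41,080 × 260 ≈ 12.956 days.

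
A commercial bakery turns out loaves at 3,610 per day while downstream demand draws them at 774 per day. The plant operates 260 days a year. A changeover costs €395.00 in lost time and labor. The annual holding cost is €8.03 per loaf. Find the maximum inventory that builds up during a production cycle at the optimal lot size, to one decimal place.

Annual demand D = 774 × 260 = 201,240.
Production build-up factor (1 − d/p) = 1 − 774/3,610 = 0.7856.
Q* = √(2DS / (H(1 − d/p))) = √(2 × 201,240 × 395 / (8.03 × 0.7856)).
= √(158,979,600 / 6.3083) ≈ 5020.112.
Maximum inventory = Q*(1 − d/p) = 5020.112 × 0.7856 ≈ 3943.778.

I_max ≈ 3,943.8 loaves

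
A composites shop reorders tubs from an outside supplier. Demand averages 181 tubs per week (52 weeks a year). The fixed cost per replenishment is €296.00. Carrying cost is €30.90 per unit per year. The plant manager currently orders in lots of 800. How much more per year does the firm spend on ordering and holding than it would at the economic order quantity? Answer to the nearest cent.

Extra cost ≈ €2,721.01 per year

Annual demand D = 181 × 52 = 9,412.
EOQ = √(2DS/H) = √(2 × 9,412 × 296 / 30.9) ≈ 424.64.
Cost at Q* = (D/Q*)S + (Q*/2)H = √(2DSH) ≈ €13,121.43.
Cost at Q = 800: (9,412/800)×296 + (800/2)×30.9 = €3,482.44 + €12,360.00 = €15,842.44.
Excess = €15,842.44 − €13,121.43 = €2,721.01.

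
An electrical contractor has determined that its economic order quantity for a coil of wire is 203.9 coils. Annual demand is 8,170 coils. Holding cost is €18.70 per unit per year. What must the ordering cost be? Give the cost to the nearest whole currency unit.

Invert the EOQ relation Q*² = 2DS/H.
From Q* = √(2DS/H): S = Q*²H / (2D) = 203.9² × 18.7 / (2 × 8,170) = 47.5800.

S ≈ €48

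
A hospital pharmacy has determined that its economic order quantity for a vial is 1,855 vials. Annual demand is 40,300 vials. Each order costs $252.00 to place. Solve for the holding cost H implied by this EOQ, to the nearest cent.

The basic EOQ model gives Q* = √(2DS/H); rearrange for the unknown.
From Q* = √(2DS/H): H = 2DS / Q*² = 2 × 40,300 × 252 / 1,855² = 5.9027.

H ≈ $5.90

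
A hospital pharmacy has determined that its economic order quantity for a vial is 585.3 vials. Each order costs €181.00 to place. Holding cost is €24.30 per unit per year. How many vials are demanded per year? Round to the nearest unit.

The basic EOQ model gives Q* = √(2DS/H); rearrange for the unknown.
From Q* = √(2DS/H): D = Q*²H / (2S) = 585.3² × 24.3 / (2 × 181) = 22996.130.

D ≈ 22,996 vials per year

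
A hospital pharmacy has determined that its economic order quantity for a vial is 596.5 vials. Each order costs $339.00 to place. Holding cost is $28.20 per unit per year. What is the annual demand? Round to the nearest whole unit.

D ≈ 14,799 vials per year

Squaring Q* = √(2DS/H) gives Q*² = 2DS/H.
From Q* = √(2DS/H): D = Q*²H / (2S) = 596.5² × 28.2 / (2 × 339) = 14799.271.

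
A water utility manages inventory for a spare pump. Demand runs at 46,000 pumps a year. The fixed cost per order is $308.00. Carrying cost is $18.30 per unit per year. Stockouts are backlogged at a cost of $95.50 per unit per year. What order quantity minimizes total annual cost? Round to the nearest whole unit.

With planned backorders, Q* = √(2DS/H) · √((H+B)/B).
√(2DS/H) = √(2 × 46,000 × 308 / 18.3) = 1244.353.
√((H+B)/B) = √((18.3+95.5)/95.5) = 1.0916.
Q* ≈ 1358.355.

Q* ≈ 1,358 pumps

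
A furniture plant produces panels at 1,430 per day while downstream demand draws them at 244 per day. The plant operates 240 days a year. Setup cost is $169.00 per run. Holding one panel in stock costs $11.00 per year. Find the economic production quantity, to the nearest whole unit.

Q* ≈ 1,473 panels

Annual demand D = 244 × 240 = 58,560.
Production build-up factor (1 − d/p) = 1 − 244/1,430 = 0.8294.
Q* = √(2DS / (H(1 − d/p))) = √(2 × 58,560 × 169 / (11 × 0.8294)).
= √(19,793,280 / 9.1231) ≈ 1472.951.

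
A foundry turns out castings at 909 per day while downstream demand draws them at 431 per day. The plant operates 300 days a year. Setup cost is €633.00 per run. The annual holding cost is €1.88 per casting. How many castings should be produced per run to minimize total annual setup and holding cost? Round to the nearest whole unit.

Annual demand D = 431 × 300 = 129,300.
Production build-up factor (1 − d/p) = 1 − 431/909 = 0.5259.
Q* = √(2DS / (H(1 − d/p))) = √(2 × 129,300 × 633 / (1.88 × 0.5259)).
= √(163,693,800 / 0.9886) ≈ 12867.826.

Q* ≈ 12,868 castings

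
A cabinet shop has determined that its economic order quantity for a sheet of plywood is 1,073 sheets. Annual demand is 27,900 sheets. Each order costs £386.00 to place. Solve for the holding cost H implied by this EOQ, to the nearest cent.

H ≈ £18.71

The basic EOQ model gives Q* = √(2DS/H); rearrange for the unknown.
From Q* = √(2DS/H): H = 2DS / Q*² = 2 × 27,900 × 386 / 1,073² = 18.7078.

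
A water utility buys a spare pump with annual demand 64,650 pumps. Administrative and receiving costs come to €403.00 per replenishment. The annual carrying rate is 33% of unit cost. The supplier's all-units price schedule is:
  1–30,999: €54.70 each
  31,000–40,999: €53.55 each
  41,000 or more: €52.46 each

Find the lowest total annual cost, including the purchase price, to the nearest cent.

TC* ≈ €3,567,024.20

Holding cost per unit per year at price C is H = 0.33·C.
For each price level, check whether its EOQ is feasible; otherwise the best quantity at that price is the breakpoint.
EOQ at €54.70 = 1699.0 (feasible in tier 1): TC = 64,650×€54.70 + (64,650/1699.0)×403 + (1699.0/2)×0.33×€54.70 = €3,567,024.20.
EOQ at €53.55 = 1717.2 < 31000, so use break Q=31000: TC = 64,650×€53.55 + (64,650/31000.0)×403 + (31000.0/2)×0.33×€53.55 = €3,736,756.20.
EOQ at €52.46 = 1734.9 < 41000, so use break Q=41000: TC = 64,650×€52.46 + (64,650/41000.0)×403 + (41000.0/2)×0.33×€52.46 = €3,747,066.36.
Lowest total cost among the candidates is at Q = 1699.0.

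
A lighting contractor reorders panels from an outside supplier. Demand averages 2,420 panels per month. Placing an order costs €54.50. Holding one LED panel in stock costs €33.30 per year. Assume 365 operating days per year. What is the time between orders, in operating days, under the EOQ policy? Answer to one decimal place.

T ≈ 3.9 days

Annual demand D = 2,420 × 12 = 29,040.
Q* = √(2DS/H) = √(2 × 29,040 × 54.5 / 33.3) ≈ 308.31.
Cycle time = Q*/D × 365 = 308.31 / 29,040 × 365 ≈ 3.875 days.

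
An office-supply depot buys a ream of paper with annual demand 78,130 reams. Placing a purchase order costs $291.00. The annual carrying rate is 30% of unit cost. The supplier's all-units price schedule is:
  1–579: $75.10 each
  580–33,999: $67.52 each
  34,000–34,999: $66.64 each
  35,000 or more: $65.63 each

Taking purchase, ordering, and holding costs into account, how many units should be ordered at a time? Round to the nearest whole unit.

Q* ≈ 1,498 reams

Holding cost per unit per year at price C is H = 0.30·C.
Candidates are each tier's EOQ (if it falls in that tier) and each price-break quantity.
Tier 1 ($75.10): EOQ = 1420.7 exceeds tier's upper bound 579, so this tier is dominated.
EOQ at $67.52 = 1498.3 (feasible in tier 2): TC = 78,130×$67.52 + (78,130/1498.3)×291 + (1498.3/2)×0.30×$67.52 = $5,305,686.80.
EOQ at $66.64 = 1508.1 < 34000, so use break Q=34000: TC = 78,130×$66.64 + (78,130/34000.0)×291 + (34000.0/2)×0.30×$66.64 = $5,547,115.90.
EOQ at $65.63 = 1519.7 < 35000, so use break Q=35000: TC = 78,130×$65.63 + (78,130/35000.0)×291 + (35000.0/2)×0.30×$65.63 = $5,472,879.00.
Lowest total cost is $5,305,686.80 at Q = 1498.3.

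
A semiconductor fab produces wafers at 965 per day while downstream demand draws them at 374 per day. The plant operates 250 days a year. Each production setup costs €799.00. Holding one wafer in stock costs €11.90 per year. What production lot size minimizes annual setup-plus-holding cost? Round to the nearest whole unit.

Q* ≈ 4,528 wafers

Annual demand D = 374 × 250 = 93,500.
Production build-up factor (1 − d/p) = 1 − 374/965 = 0.6124.
Q* = √(2DS / (H(1 − d/p))) = √(2 × 93,500 × 799 / (11.9 × 0.6124)).
= √(149,413,000 / 7.288) ≈ 4527.835.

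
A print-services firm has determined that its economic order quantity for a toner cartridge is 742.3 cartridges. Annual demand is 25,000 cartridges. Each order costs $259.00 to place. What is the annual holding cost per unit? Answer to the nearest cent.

Invert the EOQ relation Q*² = 2DS/H.
From Q* = √(2DS/H): H = 2DS / Q*² = 2 × 25,000 × 259 / 742.3² = 23.5023.

H ≈ $23.50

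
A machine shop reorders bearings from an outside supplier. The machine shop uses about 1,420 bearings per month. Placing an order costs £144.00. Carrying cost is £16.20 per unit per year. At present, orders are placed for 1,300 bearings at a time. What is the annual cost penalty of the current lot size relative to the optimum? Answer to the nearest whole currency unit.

Annual demand D = 1,420 × 12 = 17,040.
EOQ = √(2DS/H) = √(2 × 17,040 × 144 / 16.2) ≈ 550.39.
Cost at Q* = (D/Q*)S + (Q*/2)H = √(2DSH) ≈ £8,916.38.
Cost at Q = 1,300: (17,040/1,300)×144 + (1,300/2)×16.2 = £1,887.51 + £10,530.00 = £12,417.51.
Excess = £12,417.51 − £8,916.38 = £3,501.13.

Extra cost ≈ £3,501 per year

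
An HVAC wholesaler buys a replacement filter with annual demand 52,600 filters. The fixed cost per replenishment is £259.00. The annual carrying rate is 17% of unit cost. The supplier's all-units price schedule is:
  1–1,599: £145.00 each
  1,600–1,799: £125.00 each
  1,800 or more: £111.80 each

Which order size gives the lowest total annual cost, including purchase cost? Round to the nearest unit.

Holding cost per unit per year at price C is H = 0.17·C.
Candidates are each tier's EOQ (if it falls in that tier) and each price-break quantity.
EOQ at £145.00 = 1051.4 (feasible in tier 1): TC = 52,600×£145.00 + (52,600/1051.4)×259 + (1051.4/2)×0.17×£145.00 = £7,652,915.90.
EOQ at £125.00 = 1132.3 < 1600, so use break Q=1600: TC = 52,600×£125.00 + (52,600/1600.0)×259 + (1600.0/2)×0.17×£125.00 = £6,600,514.62.
EOQ at £111.80 = 1197.3 < 1800, so use break Q=1800: TC = 52,600×£111.80 + (52,600/1800.0)×259 + (1800.0/2)×0.17×£111.80 = £5,905,353.96.
Lowest total cost is £5,905,353.96 at Q = 1800.0.

Q* ≈ 1,800 filters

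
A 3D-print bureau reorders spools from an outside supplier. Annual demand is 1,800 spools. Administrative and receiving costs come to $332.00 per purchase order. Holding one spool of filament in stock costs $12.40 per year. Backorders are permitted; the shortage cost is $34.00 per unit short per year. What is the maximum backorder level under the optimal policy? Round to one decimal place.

S* ≈ 96.9 spools

With planned backorders, Q* = √(2DS/H) · √((H+B)/B).
√(2DS/H) = √(2 × 1,800 × 332 / 12.4) = 310.463.
√((H+B)/B) = √((12.4+34)/34) = 1.1682.
Q* ≈ 362.684.
S* = Q* · H/(H+B) = 362.684 × 12.4/46.4 ≈ 96.924.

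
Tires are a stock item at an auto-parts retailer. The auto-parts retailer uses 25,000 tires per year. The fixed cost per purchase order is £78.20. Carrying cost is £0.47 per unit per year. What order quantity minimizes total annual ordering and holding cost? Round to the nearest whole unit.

Q* ≈ 2,884 tires

EOQ = √(2DS / H) = √(2 × 25,000 × 78.2 / 0.47).
= √(3,910,000 / 0.47) = √8,319,148.9362 ≈ 2884.293.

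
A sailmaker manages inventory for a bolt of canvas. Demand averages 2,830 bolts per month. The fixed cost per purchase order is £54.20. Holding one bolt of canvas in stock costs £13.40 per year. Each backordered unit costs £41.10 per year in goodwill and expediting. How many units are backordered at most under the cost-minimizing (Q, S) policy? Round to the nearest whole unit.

Annual demand D = 2,830 × 12 = 33,960.
With planned backorders, Q* = √(2DS/H) · √((H+B)/B).
√(2DS/H) = √(2 × 33,960 × 54.2 / 13.4) = 524.139.
√((H+B)/B) = √((13.4+41.1)/41.1) = 1.1515.
Q* ≈ 603.564.
S* = Q* · H/(H+B) = 603.564 × 13.4/54.5 ≈ 148.399.

S* ≈ 148 bolts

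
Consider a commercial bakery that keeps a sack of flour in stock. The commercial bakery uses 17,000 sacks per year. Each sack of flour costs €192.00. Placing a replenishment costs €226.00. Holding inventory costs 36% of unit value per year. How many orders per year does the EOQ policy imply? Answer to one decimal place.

Holding cost H = 0.36 × €192.00 = €69.1200 per unit per year.
Q* = √(2DS/H) = √(2 × 17,000 × 226 / 69.12) ≈ 333.42.
Orders per year = D / Q* = 17,000 / 333.42 ≈ 50.987.

N ≈ 51.0 orders per year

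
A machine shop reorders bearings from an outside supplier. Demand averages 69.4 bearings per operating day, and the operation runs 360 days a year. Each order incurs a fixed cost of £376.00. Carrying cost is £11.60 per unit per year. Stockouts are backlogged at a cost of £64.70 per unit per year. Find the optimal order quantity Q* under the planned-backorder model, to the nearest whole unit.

Annual demand D = 69.4 × 360 = 24,984.
With planned backorders, Q* = √(2DS/H) · √((H+B)/B).
√(2DS/H) = √(2 × 24,984 × 376 / 11.6) = 1272.656.
√((H+B)/B) = √((11.6+64.7)/64.7) = 1.0860.
Q* ≈ 1382.041.

Q* ≈ 1,382 bearings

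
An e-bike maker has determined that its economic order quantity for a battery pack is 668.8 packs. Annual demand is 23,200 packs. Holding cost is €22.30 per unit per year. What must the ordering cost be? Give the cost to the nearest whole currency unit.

Invert the EOQ relation Q*² = 2DS/H.
From Q* = √(2DS/H): S = Q*²H / (2D) = 668.8² × 22.3 / (2 × 23,200) = 214.9708.

S ≈ €215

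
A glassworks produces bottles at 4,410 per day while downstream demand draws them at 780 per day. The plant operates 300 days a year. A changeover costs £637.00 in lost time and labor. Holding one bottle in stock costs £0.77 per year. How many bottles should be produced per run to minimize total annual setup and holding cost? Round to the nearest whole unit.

Annual demand D = 780 × 300 = 234,000.
Production build-up factor (1 − d/p) = 1 − 780/4,410 = 0.8231.
Q* = √(2DS / (H(1 − d/p))) = √(2 × 234,000 × 637 / (0.77 × 0.8231)).
= √(298,116,000 / 0.6338) ≈ 21687.688.

Q* ≈ 21,688 bottles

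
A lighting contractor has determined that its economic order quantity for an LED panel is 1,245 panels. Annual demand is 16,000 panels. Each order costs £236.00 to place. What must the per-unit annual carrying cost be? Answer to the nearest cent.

Invert the EOQ relation Q*² = 2DS/H.
From Q* = √(2DS/H): H = 2DS / Q*² = 2 × 16,000 × 236 / 1,245² = 4.8722.

H ≈ £4.87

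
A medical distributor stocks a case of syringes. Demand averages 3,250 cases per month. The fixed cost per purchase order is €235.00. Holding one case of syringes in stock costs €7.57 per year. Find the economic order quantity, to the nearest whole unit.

Q* ≈ 1,556 cases

Annual demand D = 3,250 × 12 = 39,000.
EOQ = √(2DS / H) = √(2 × 39,000 × 235 / 7.57).
= √(18,330,000 / 7.57) = √2,421,400.2642 ≈ 1556.085.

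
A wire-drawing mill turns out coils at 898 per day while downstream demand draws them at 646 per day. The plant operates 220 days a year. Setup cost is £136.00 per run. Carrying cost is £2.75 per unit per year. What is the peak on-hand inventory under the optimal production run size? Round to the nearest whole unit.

I_max ≈ 1,986 coils

Annual demand D = 646 × 220 = 142,120.
Production build-up factor (1 − d/p) = 1 − 646/898 = 0.2806.
Q* = √(2DS / (H(1 − d/p))) = √(2 × 142,120 × 136 / (2.75 × 0.2806)).
= √(38,656,640 / 0.7717) ≈ 7077.561.
Maximum inventory = Q*(1 − d/p) = 7077.561 × 0.2806 ≈ 1986.131.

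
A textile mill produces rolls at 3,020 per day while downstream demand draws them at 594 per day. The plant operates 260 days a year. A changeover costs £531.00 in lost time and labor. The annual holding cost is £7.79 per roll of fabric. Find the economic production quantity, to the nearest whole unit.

Q* ≈ 5,120 rolls

Annual demand D = 594 × 260 = 154,440.
Production build-up factor (1 − d/p) = 1 − 594/3,020 = 0.8033.
Q* = √(2DS / (H(1 − d/p))) = √(2 × 154,440 × 531 / (7.79 × 0.8033)).
= √(164,015,280 / 6.2578) ≈ 5119.547.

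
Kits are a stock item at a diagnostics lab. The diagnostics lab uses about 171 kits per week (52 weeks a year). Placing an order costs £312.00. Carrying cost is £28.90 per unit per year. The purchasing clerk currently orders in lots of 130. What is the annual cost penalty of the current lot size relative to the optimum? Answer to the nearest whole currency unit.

Extra cost ≈ £10,556 per year

Annual demand D = 171 × 52 = 8,892.
EOQ = √(2DS/H) = √(2 × 8,892 × 312 / 28.9) ≈ 438.17.
Cost at Q* = (D/Q*)S + (Q*/2)H = √(2DSH) ≈ £12,663.13.
Cost at Q = 130: (8,892/130)×312 + (130/2)×28.9 = £21,340.80 + £1,878.50 = £23,219.30.
Excess = £23,219.30 − £12,663.13 = £10,556.17.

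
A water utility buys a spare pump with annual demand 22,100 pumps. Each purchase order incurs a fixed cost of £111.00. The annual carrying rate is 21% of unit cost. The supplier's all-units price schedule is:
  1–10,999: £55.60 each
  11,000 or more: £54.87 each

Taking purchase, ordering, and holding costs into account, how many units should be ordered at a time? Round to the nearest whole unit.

Q* ≈ 648 pumps

Holding cost per unit per year at price C is H = 0.21·C.
Evaluate total cost at each tier's feasible EOQ or, if the EOQ is below the tier, at the tier's minimum quantity.
EOQ at £55.60 = 648.2 (feasible in tier 1): TC = 22,100×£55.60 + (22,100/648.2)×111 + (648.2/2)×0.21×£55.60 = £1,236,328.67.
EOQ at £54.87 = 652.5 < 11000, so use break Q=11000: TC = 22,100×£54.87 + (22,100/11000.0)×111 + (11000.0/2)×0.21×£54.87 = £1,276,224.86.
Lowest total cost is £1,236,328.67 at Q = 648.2.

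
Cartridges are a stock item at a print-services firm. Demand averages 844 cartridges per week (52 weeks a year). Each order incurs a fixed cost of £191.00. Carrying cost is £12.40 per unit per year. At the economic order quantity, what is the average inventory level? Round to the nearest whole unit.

Average inventory ≈ 581 cartridges

Annual demand D = 844 × 52 = 43,888.
The optimal lot size = √(2DS/H) = √(2 × 43,888 × 191 / 12.4) ≈ 1162.77.
Average inventory = Q*/2 ≈ 1162.77 / 2 = 581.385.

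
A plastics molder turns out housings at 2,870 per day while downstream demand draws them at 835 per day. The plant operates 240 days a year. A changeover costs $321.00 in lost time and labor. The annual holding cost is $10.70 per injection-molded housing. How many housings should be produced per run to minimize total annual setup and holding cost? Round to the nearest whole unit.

Q* ≈ 4,118 housings

Annual demand D = 835 × 240 = 200,400.
Production build-up factor (1 − d/p) = 1 − 835/2,870 = 0.7091.
Q* = √(2DS / (H(1 − d/p))) = √(2 × 200,400 × 321 / (10.7 × 0.7091)).
= √(128,656,800 / 7.5869) ≈ 4117.970.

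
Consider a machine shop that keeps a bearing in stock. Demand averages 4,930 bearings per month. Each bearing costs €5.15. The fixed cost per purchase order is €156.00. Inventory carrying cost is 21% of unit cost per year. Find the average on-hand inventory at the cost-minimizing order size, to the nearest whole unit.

Annual demand D = 4,930 × 12 = 59,160.
Holding cost H = 0.21 × €5.15 = €1.0815 per unit per year.
EOQ = √(2DS/H) = √(2 × 59,160 × 156 / 1.0815) ≈ 4131.22.
Average inventory = Q*/2 ≈ 4131.22 / 2 = 2065.609.

Average inventory ≈ 2,066 bearings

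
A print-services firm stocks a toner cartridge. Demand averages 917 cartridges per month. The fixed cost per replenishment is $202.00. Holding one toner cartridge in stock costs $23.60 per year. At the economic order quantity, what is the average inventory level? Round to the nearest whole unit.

Average inventory ≈ 217 cartridges

Annual demand D = 917 × 12 = 11,004.
EOQ = √(2DS/H) = √(2 × 11,004 × 202 / 23.6) ≈ 434.02.
Average inventory = Q*/2 ≈ 434.02 / 2 = 217.010.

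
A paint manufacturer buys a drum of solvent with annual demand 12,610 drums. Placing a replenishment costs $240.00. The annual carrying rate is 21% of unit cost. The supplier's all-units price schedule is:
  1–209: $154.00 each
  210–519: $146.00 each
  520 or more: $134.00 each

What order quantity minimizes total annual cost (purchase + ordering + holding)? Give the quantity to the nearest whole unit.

Q* ≈ 520 drums

Holding cost per unit per year at price C is H = 0.21·C.
Evaluate total cost at each tier's feasible EOQ or, if the EOQ is below the tier, at the tier's minimum quantity.
Tier 1 ($154.00): EOQ = 432.6 exceeds tier's upper bound 209, so this tier is dominated.
EOQ at $146.00 = 444.3 (feasible in tier 2): TC = 12,610×$146.00 + (12,610/444.3)×240 + (444.3/2)×0.21×$146.00 = $1,854,682.73.
EOQ at $134.00 = 463.8 < 520, so use break Q=520: TC = 12,610×$134.00 + (12,610/520.0)×240 + (520.0/2)×0.21×$134.00 = $1,702,876.40.
Lowest total cost is $1,702,876.40 at Q = 520.0.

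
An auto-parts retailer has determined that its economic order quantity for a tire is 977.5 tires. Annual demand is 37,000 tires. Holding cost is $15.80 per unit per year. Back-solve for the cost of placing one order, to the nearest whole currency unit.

S ≈ $204

The basic EOQ model gives Q* = √(2DS/H); rearrange for the unknown.
From Q* = √(2DS/H): S = Q*²H / (2D) = 977.5² × 15.8 / (2 × 37,000) = 204.0135.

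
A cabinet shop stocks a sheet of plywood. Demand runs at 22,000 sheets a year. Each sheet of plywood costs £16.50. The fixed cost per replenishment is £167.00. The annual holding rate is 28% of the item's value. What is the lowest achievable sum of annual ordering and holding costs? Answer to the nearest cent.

Holding cost H = 0.28 × £16.50 = £4.6200 per unit per year.
Q* = √(2DS/H) = √(2 × 22,000 × 167 / 4.62) ≈ 1261.14.
At the optimum the two cost components are equal, so total cost = 2·(Q*/2)H = Q*·H.
Minimum total = √(2DSH) = √(2 × 22,000 × 167 × 4.62) ≈ 5826.471.

TC* ≈ £5,826.47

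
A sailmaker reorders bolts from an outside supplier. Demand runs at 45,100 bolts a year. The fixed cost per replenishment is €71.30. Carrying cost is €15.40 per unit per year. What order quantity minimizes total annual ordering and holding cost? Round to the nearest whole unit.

Q* ≈ 646 bolts

EOQ = √(2DS / H) = √(2 × 45,100 × 71.3 / 15.4).
= √(6,431,260 / 15.4) = √417,614.2857 ≈ 646.231.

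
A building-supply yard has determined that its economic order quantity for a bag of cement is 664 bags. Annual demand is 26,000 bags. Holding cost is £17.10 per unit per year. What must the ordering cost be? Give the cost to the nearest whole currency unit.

S ≈ £145

Invert the EOQ relation Q*² = 2DS/H.
From Q* = √(2DS/H): S = Q*²H / (2D) = 664² × 17.1 / (2 × 26,000) = 144.9870.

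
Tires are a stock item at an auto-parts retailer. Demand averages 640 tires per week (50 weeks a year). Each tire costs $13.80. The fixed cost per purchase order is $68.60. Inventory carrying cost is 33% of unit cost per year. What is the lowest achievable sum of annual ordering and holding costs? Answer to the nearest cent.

TC* ≈ $4,471.45

Annual demand D = 640 × 50 = 32,000.
Holding cost H = 0.33 × $13.80 = $4.5540 per unit per year.
The optimal lot size = √(2DS/H) = √(2 × 32,000 × 68.6 / 4.554) ≈ 981.87.
At the optimum the two cost components are equal, so total cost = 2·(Q*/2)H = Q*·H.
Minimum total = √(2DSH) = √(2 × 32,000 × 68.6 × 4.554) ≈ 4471.452.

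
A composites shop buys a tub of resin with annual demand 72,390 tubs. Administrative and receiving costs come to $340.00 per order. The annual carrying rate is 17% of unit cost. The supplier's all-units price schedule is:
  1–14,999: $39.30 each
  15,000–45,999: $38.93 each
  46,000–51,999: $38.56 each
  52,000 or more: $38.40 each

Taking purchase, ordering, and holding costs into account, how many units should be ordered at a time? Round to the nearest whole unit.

Q* ≈ 2,714 tubs

Holding cost per unit per year at price C is H = 0.17·C.
Evaluate total cost at each tier's feasible EOQ or, if the EOQ is below the tier, at the tier's minimum quantity.
EOQ at $39.30 = 2714.4 (feasible in tier 1): TC = 72,390×$39.30 + (72,390/2714.4)×340 + (2714.4/2)×0.17×$39.30 = $2,863,061.87.
EOQ at $38.93 = 2727.3 < 15000, so use break Q=15000: TC = 72,390×$38.93 + (72,390/15000.0)×340 + (15000.0/2)×0.17×$38.93 = $2,869,419.29.
EOQ at $38.56 = 2740.3 < 46000, so use break Q=46000: TC = 72,390×$38.56 + (72,390/46000.0)×340 + (46000.0/2)×0.17×$38.56 = $2,942,663.06.
EOQ at $38.40 = 2746.0 < 52000, so use break Q=52000: TC = 72,390×$38.40 + (72,390/52000.0)×340 + (52000.0/2)×0.17×$38.40 = $2,949,977.32.
Lowest total cost is $2,863,061.87 at Q = 2714.4.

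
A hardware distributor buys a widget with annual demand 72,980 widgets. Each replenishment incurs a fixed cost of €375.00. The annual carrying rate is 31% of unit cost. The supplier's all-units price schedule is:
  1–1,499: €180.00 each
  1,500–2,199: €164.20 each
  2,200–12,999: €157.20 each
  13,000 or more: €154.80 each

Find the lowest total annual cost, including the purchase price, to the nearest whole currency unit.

TC* ≈ €11,538,501

Holding cost per unit per year at price C is H = 0.31·C.
For each price level, check whether its EOQ is feasible; otherwise the best quantity at that price is the breakpoint.
EOQ at €180.00 = 990.4 (feasible in tier 1): TC = 72,980×€180.00 + (72,980/990.4)×375 + (990.4/2)×0.31×€180.00 = €13,191,664.93.
EOQ at €164.20 = 1037.0 < 1500, so use break Q=1500: TC = 72,980×€164.20 + (72,980/1500.0)×375 + (1500.0/2)×0.31×€164.20 = €12,039,737.50.
EOQ at €157.20 = 1059.8 < 2200, so use break Q=2200: TC = 72,980×€157.20 + (72,980/2200.0)×375 + (2200.0/2)×0.31×€157.20 = €11,538,500.97.
EOQ at €154.80 = 1068.0 < 13000, so use break Q=13000: TC = 72,980×€154.80 + (72,980/13000.0)×375 + (13000.0/2)×0.31×€154.80 = €11,611,331.19.
Lowest total cost among the candidates is at Q = 2200.0.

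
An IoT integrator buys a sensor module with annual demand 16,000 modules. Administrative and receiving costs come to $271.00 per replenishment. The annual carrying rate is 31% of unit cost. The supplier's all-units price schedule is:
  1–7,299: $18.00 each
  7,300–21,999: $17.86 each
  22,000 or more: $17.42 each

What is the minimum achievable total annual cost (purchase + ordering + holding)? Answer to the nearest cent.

TC* ≈ $294,956.27

Holding cost per unit per year at price C is H = 0.31·C.
For each price level, check whether its EOQ is feasible; otherwise the best quantity at that price is the breakpoint.
EOQ at $18.00 = 1246.6 (feasible in tier 1): TC = 16,000×$18.00 + (16,000/1246.6)×271 + (1246.6/2)×0.31×$18.00 = $294,956.27.
EOQ at $17.86 = 1251.5 < 7300, so use break Q=7300: TC = 16,000×$17.86 + (16,000/7300.0)×271 + (7300.0/2)×0.31×$17.86 = $306,562.56.
EOQ at $17.42 = 1267.2 < 22000, so use break Q=22000: TC = 16,000×$17.42 + (16,000/22000.0)×271 + (22000.0/2)×0.31×$17.42 = $338,319.29.
Lowest total cost among the candidates is at Q = 1246.6.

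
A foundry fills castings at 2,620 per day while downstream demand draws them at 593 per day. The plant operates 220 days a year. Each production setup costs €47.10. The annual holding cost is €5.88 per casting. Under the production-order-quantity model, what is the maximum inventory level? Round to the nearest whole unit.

I_max ≈ 1,272 castings

Annual demand D = 593 × 220 = 130,460.
Production build-up factor (1 − d/p) = 1 − 593/2,620 = 0.7737.
Q* = √(2DS / (H(1 − d/p))) = √(2 × 130,460 × 47.1 / (5.88 × 0.7737)).
= √(12,289,332 / 4.5491) ≈ 1643.612.
Maximum inventory = Q*(1 − d/p) = 1643.612 × 0.7737 ≈ 1271.603.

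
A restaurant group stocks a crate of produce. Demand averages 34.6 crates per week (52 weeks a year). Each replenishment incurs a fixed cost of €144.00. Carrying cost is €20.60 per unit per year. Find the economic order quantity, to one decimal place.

Q* ≈ 158.6 crates

Annual demand D = 34.6 × 52 = 1,799.2.
EOQ = √(2DS / H) = √(2 × 1,799.2 × 144 / 20.6).
= √(518,169.6 / 20.6) = √25,153.8641 ≈ 158.600.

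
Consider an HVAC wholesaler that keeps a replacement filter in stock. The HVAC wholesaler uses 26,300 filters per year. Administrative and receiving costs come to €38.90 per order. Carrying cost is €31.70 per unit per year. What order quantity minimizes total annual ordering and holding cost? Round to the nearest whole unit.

Q* ≈ 254 filters

EOQ = √(2DS / H) = √(2 × 26,300 × 38.9 / 31.7).
= √(2,046,140 / 31.7) = √64,547.0032 ≈ 254.061.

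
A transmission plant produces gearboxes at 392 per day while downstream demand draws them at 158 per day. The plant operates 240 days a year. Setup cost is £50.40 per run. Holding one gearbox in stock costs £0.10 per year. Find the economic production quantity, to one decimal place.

Q* ≈ 8,002.0 gearboxes

Annual demand D = 158 × 240 = 37,920.
Production build-up factor (1 − d/p) = 1 − 158/392 = 0.5969.
Q* = √(2DS / (H(1 − d/p))) = √(2 × 37,920 × 50.4 / (0.1 × 0.5969)).
= √(3,822,336 / 0.0597) ≈ 8002.018.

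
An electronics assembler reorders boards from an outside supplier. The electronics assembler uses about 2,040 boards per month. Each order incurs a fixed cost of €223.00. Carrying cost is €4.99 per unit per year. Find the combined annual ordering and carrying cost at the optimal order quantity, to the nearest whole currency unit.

TC* ≈ €7,381

Annual demand D = 2,040 × 12 = 24,480.
The optimal lot size = √(2DS/H) = √(2 × 24,480 × 223 / 4.99) ≈ 1479.19.
At Q*, ordering cost (D/Q*)S equals holding cost (Q*/2)H, each = √(DSH/2).
Minimum total = √(2DSH) = √(2 × 24,480 × 223 × 4.99) ≈ 7381.139.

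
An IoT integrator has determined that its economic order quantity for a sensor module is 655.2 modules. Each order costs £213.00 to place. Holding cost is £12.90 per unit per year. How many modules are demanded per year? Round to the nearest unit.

D ≈ 13,000 modules per year

Squaring Q* = √(2DS/H) gives Q*² = 2DS/H.
From Q* = √(2DS/H): D = Q*²H / (2S) = 655.2² × 12.9 / (2 × 213) = 12999.537.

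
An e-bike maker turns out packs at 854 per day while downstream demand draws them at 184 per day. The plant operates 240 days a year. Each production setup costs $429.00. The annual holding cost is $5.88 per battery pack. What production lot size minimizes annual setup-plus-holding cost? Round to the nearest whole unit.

Q* ≈ 2,866 packs

Annual demand D = 184 × 240 = 44,160.
Production build-up factor (1 − d/p) = 1 − 184/854 = 0.7845.
Q* = √(2DS / (H(1 − d/p))) = √(2 × 44,160 × 429 / (5.88 × 0.7845)).
= √(37,889,280 / 4.6131) ≈ 2865.900.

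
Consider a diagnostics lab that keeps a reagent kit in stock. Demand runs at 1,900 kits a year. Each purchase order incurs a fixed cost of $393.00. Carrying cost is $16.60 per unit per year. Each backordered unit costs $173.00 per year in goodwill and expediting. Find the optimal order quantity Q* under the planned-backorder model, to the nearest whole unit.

Q* ≈ 314 kits

With planned backorders, Q* = √(2DS/H) · √((H+B)/B).
√(2DS/H) = √(2 × 1,900 × 393 / 16.6) = 299.940.
√((H+B)/B) = √((16.6+173)/173) = 1.0469.
Q* ≈ 314.000.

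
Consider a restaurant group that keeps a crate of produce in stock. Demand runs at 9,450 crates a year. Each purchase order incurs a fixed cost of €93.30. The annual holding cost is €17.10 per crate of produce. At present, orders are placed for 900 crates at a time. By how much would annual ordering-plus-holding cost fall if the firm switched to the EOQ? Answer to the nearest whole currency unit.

EOQ = √(2DS/H) = √(2 × 9,450 × 93.3 / 17.1) ≈ 321.12.
Cost at Q* = (D/Q*)S + (Q*/2)H = √(2DSH) ≈ €5,491.23.
Cost at Q = 900: (9,450/900)×93.3 + (900/2)×17.1 = €979.65 + €7,695.00 = €8,674.65.
Excess = €8,674.65 − €5,491.23 = €3,183.42.

Extra cost ≈ €3,183 per year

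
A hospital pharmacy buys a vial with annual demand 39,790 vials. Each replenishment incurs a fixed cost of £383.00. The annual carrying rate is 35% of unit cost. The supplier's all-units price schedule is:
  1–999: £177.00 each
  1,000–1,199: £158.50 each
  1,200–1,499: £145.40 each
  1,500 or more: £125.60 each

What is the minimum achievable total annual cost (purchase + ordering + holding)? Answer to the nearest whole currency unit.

TC* ≈ £5,040,754

Holding cost per unit per year at price C is H = 0.35·C.
For each price level, check whether its EOQ is feasible; otherwise the best quantity at that price is the breakpoint.
EOQ at £177.00 = 701.4 (feasible in tier 1): TC = 39,790×£177.00 + (39,790/701.4)×383 + (701.4/2)×0.35×£177.00 = £7,086,283.22.
EOQ at £158.50 = 741.2 < 1000, so use break Q=1000: TC = 39,790×£158.50 + (39,790/1000.0)×383 + (1000.0/2)×0.35×£158.50 = £6,349,692.07.
EOQ at £145.40 = 773.9 < 1200, so use break Q=1200: TC = 39,790×£145.40 + (39,790/1200.0)×383 + (1200.0/2)×0.35×£145.40 = £5,828,699.64.
EOQ at £125.60 = 832.7 < 1500, so use break Q=1500: TC = 39,790×£125.60 + (39,790/1500.0)×383 + (1500.0/2)×0.35×£125.60 = £5,040,753.71.
Lowest total cost among the candidates is at Q = 1500.0.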